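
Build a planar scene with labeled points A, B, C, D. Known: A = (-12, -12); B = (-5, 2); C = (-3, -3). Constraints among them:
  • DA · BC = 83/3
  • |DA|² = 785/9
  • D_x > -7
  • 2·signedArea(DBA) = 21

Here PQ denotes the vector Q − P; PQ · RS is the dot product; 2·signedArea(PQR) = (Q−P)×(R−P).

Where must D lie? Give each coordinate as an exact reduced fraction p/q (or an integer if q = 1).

1. D_x = -20/3  [DA · BC = 83/3 ∩ 2·signedArea(DBA) = 21]
2. D_y = -13/3  [DA · BC = 83/3 ∩ 2·signedArea(DBA) = 21]
   → D = (-20/3, -13/3)

D = (-20/3, -13/3)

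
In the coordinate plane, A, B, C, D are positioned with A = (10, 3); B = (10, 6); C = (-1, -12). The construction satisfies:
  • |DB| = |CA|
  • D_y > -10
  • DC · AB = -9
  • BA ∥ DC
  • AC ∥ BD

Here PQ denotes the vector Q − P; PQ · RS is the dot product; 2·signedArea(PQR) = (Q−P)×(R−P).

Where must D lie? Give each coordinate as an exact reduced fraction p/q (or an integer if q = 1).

D = (-1, -9)

1. D_x = -1  [BA ∥ DC ∩ AC ∥ BD]
2. D_y = -9  [BA ∥ DC ∩ AC ∥ BD]
   → D = (-1, -9)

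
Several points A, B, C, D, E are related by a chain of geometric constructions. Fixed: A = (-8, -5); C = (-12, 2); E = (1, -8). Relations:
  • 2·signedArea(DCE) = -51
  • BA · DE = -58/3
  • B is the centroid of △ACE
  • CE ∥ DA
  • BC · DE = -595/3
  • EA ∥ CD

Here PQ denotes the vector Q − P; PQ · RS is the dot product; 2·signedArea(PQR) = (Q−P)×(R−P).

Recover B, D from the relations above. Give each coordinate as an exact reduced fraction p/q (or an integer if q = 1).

1. B_x = -19/3  [B is the centroid of △ACE]
2. B_y = -11/3  [B is the centroid of △ACE]
   → B = (-19/3, -11/3)
3. D_x = -21  [CE ∥ DA ∩ EA ∥ CD]
4. D_y = 5  [CE ∥ DA ∩ EA ∥ CD]
   → D = (-21, 5)

B = (-19/3, -11/3)
D = (-21, 5)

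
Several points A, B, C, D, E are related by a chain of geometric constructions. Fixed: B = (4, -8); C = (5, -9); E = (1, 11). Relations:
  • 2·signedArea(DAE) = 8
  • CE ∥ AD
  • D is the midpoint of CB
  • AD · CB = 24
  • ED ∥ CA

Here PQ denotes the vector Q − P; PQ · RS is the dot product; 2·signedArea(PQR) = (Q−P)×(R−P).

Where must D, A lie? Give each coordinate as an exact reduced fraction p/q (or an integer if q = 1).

1. D_x = 9/2  [D is the midpoint of CB]
2. D_y = -17/2  [D is the midpoint of CB]
   → D = (9/2, -17/2)
3. A_x = 17/2  [CE ∥ AD ∩ ED ∥ CA]
4. A_y = -57/2  [CE ∥ AD ∩ ED ∥ CA]
   → A = (17/2, -57/2)

A = (17/2, -57/2)
D = (9/2, -17/2)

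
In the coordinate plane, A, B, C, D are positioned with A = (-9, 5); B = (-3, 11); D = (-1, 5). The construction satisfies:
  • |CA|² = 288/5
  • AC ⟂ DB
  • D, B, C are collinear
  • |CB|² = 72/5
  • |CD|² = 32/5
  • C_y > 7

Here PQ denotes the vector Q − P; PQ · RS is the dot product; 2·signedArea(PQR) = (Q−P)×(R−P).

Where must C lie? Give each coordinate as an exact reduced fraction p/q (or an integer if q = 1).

C = (-9/5, 37/5)

1. C_x = -9/5  [D, B, C are collinear ∩ AC ⟂ DB]
2. C_y = 37/5  [D, B, C are collinear ∩ AC ⟂ DB]
   → C = (-9/5, 37/5)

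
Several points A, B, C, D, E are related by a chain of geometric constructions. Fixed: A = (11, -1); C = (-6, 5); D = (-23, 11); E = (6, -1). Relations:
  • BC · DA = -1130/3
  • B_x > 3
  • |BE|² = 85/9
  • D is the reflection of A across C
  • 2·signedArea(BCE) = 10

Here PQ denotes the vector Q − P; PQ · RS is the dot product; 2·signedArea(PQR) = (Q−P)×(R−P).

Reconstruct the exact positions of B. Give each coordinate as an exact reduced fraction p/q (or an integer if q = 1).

1. B_x = 11/3  [2·signedArea(BCE) = 10 ∩ BC · DA = -1130/3]
2. B_y = 1  [2·signedArea(BCE) = 10 ∩ BC · DA = -1130/3]
   → B = (11/3, 1)

B = (11/3, 1)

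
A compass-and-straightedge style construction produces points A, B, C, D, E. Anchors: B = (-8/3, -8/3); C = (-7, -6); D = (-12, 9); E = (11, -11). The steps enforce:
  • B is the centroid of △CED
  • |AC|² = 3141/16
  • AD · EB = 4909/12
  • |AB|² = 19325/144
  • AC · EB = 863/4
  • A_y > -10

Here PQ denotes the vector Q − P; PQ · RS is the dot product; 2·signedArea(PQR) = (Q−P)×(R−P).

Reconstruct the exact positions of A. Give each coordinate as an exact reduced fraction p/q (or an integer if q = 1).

A = (13/2, -39/4)

1. A_x = 13/2  [line 41/3·x + -25/3·y + -2041/12 = 0 ∩ |AC|² = 3141/16]
2. A_y = -39/4  [line 41/3·x + -25/3·y + -2041/12 = 0 ∩ |AC|² = 3141/16]
   → A = (13/2, -39/4)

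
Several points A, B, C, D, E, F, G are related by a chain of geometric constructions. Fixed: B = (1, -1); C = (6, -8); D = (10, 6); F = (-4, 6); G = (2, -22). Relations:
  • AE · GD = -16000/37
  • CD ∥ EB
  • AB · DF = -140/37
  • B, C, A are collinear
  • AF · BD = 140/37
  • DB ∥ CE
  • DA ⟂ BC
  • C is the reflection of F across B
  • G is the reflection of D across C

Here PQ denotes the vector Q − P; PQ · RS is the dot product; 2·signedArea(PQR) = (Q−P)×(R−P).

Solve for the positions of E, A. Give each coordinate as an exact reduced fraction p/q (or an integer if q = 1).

A = (27/37, -23/37)
E = (-3, -15)

1. E_x = -3  [CD ∥ EB ∩ DB ∥ CE]
2. E_y = -15  [CD ∥ EB ∩ DB ∥ CE]
   → E = (-3, -15)
3. A_x = 27/37  [B, C, A are collinear ∩ DA ⟂ BC]
4. A_y = -23/37  [B, C, A are collinear ∩ DA ⟂ BC]
   → A = (27/37, -23/37)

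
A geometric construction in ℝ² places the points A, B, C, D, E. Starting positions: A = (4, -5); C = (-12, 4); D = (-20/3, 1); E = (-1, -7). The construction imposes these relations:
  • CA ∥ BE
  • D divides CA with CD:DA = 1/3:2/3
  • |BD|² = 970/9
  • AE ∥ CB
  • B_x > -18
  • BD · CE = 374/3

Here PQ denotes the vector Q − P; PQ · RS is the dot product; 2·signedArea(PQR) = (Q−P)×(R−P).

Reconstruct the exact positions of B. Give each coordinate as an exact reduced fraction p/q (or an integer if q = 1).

B = (-17, 2)

1. B_x = -17  [CA ∥ BE ∩ AE ∥ CB]
2. B_y = 2  [CA ∥ BE ∩ AE ∥ CB]
   → B = (-17, 2)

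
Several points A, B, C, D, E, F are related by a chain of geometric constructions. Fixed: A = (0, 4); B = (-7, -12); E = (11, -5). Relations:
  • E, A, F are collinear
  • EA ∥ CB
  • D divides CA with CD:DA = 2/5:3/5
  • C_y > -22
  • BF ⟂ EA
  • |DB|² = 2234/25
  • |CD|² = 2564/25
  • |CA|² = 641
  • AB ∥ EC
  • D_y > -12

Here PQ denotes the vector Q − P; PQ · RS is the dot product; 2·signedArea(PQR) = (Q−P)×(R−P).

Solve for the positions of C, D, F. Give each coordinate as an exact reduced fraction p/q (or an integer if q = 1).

C = (4, -21)
D = (12/5, -11)
F = (737/202, 205/202)

1. C_x = 4  [EA ∥ CB ∩ AB ∥ EC]
2. C_y = -21  [EA ∥ CB ∩ AB ∥ EC]
   → C = (4, -21)
3. D_x = 12/5  [D divides CA with CD:DA = 2/5:3/5]
4. D_y = -11  [D divides CA with CD:DA = 2/5:3/5]
   → D = (12/5, -11)
5. F_x = 737/202  [E, A, F are collinear ∩ BF ⟂ EA]
6. F_y = 205/202  [E, A, F are collinear ∩ BF ⟂ EA]
   → F = (737/202, 205/202)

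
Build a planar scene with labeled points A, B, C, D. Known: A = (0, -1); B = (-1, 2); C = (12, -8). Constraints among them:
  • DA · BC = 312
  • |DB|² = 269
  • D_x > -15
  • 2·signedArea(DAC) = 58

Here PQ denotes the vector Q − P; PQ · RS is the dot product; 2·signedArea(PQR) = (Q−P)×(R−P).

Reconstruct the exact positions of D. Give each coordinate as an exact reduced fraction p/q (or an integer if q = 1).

1. D_x = -14  [2·signedArea(DAC) = 58 ∩ DA · BC = 312]
2. D_y = 12  [2·signedArea(DAC) = 58 ∩ DA · BC = 312]
   → D = (-14, 12)

D = (-14, 12)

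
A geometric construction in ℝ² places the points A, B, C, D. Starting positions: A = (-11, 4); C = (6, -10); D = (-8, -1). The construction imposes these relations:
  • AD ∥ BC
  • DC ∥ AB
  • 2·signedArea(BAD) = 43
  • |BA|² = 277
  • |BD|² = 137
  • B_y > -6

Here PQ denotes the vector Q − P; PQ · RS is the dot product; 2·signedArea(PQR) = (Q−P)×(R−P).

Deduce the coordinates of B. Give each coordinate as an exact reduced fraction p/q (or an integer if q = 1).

1. B_x = 3  [AD ∥ BC ∩ DC ∥ AB]
2. B_y = -5  [AD ∥ BC ∩ DC ∥ AB]
   → B = (3, -5)

B = (3, -5)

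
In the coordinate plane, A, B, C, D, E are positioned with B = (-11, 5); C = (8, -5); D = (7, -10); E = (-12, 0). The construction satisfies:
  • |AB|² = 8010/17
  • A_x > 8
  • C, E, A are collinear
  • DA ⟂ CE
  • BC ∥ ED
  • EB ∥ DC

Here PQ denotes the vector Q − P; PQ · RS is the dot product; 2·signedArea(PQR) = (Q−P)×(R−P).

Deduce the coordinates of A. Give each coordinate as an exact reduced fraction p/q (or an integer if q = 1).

A = (140/17, -86/17)

1. A_x = 140/17  [C, E, A are collinear ∩ DA ⟂ CE]
2. A_y = -86/17  [C, E, A are collinear ∩ DA ⟂ CE]
   → A = (140/17, -86/17)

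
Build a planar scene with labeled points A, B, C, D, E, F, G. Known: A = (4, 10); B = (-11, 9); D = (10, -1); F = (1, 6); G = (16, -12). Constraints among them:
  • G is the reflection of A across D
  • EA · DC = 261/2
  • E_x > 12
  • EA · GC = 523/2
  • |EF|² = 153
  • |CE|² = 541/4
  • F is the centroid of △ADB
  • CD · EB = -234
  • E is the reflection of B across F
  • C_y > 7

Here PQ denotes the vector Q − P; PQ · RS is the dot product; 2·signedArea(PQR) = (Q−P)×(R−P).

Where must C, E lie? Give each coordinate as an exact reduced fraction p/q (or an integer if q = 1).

C = (5/2, 8)
E = (13, 3)

1. E_x = 13  [E is the reflection of B across F]
2. E_y = 3  [E is the reflection of B across F]
   → E = (13, 3)
3. C_x = 5/2  [CD · EB = -234 ∩ EA · GC = 523/2]
4. C_y = 8  [CD · EB = -234 ∩ EA · GC = 523/2]
   → C = (5/2, 8)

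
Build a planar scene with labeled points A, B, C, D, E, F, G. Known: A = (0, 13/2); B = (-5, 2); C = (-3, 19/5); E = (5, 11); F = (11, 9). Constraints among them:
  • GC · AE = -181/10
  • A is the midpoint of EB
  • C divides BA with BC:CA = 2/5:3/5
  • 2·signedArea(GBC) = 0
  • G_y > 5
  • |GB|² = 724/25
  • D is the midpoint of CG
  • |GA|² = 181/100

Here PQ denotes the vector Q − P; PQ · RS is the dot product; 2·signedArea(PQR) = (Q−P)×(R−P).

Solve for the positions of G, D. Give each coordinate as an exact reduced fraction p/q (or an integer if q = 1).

1. G_x = -1  [2·signedArea(GBC) = 0 ∩ GC · AE = -181/10]
2. G_y = 28/5  [2·signedArea(GBC) = 0 ∩ GC · AE = -181/10]
   → G = (-1, 28/5)
3. D_x = -2  [D is the midpoint of CG]
4. D_y = 47/10  [D is the midpoint of CG]
   → D = (-2, 47/10)

D = (-2, 47/10)
G = (-1, 28/5)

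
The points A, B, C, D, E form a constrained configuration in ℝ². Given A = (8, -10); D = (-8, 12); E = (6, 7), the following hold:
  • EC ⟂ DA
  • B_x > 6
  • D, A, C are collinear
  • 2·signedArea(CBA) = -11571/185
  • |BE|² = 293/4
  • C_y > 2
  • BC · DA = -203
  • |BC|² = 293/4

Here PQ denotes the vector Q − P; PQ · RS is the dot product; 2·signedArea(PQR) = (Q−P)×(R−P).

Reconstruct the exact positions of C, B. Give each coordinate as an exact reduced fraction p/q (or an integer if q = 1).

B = (7, -3/2)
C = (-144/185, 383/185)

1. C_x = -144/185  [D, A, C are collinear ∩ EC ⟂ DA]
2. C_y = 383/185  [D, A, C are collinear ∩ EC ⟂ DA]
   → C = (-144/185, 383/185)
3. B_x = 7  [BC · DA = -203 ∩ 2·signedArea(CBA) = -11571/185]
4. B_y = -3/2  [BC · DA = -203 ∩ 2·signedArea(CBA) = -11571/185]
   → B = (7, -3/2)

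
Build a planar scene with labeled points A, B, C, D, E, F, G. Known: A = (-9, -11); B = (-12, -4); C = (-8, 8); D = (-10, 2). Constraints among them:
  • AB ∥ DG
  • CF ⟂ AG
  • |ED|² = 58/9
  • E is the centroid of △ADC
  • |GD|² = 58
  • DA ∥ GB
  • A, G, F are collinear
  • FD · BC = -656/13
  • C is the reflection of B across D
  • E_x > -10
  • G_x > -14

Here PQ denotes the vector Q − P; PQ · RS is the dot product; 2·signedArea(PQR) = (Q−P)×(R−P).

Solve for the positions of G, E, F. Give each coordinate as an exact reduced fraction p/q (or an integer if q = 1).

E = (-9, -1/3)
F = (-164/13, 92/13)
G = (-13, 9)

1. G_x = -13  [DA ∥ GB ∩ AB ∥ DG]
2. G_y = 9  [DA ∥ GB ∩ AB ∥ DG]
   → G = (-13, 9)
3. E_x = -9  [E is the centroid of △ADC]
4. E_y = -1/3  [E is the centroid of △ADC]
   → E = (-9, -1/3)
5. F_x = -164/13  [A, G, F are collinear ∩ CF ⟂ AG]
6. F_y = 92/13  [A, G, F are collinear ∩ CF ⟂ AG]
   → F = (-164/13, 92/13)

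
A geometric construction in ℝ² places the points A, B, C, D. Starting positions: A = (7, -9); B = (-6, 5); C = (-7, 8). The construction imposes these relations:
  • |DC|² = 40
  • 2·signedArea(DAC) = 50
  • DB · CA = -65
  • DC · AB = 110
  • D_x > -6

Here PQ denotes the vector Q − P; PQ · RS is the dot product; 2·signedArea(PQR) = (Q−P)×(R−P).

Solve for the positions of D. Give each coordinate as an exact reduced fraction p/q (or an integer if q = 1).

D = (-5, 2)

1. D_x = -5  [DC · AB = 110 ∩ 2·signedArea(DAC) = 50]
2. D_y = 2  [DC · AB = 110 ∩ 2·signedArea(DAC) = 50]
   → D = (-5, 2)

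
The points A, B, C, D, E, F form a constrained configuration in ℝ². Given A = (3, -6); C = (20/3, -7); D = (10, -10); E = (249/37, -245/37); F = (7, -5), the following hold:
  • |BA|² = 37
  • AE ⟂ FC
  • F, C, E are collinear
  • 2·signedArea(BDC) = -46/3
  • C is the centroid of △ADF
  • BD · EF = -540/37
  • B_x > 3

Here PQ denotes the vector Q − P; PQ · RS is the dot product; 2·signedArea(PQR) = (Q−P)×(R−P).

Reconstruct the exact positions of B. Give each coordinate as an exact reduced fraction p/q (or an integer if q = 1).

B = (4, 0)

1. B_x = 4  [BD · EF = -540/37 ∩ 2·signedArea(BDC) = -46/3]
2. B_y = 0  [BD · EF = -540/37 ∩ 2·signedArea(BDC) = -46/3]
   → B = (4, 0)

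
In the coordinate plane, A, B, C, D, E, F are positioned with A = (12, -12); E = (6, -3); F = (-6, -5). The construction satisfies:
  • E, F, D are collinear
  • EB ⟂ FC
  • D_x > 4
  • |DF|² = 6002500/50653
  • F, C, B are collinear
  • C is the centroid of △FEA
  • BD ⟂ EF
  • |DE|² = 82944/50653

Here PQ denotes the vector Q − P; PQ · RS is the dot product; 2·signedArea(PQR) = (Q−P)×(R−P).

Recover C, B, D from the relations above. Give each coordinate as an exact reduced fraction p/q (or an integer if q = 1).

1. C_x = 4  [C is the centroid of △FEA]
2. C_y = -20/3  [C is the centroid of △FEA]
   → C = (4, -20/3)
3. B_x = 198/37  [F, C, B are collinear ∩ EB ⟂ FC]
4. B_y = -255/37  [F, C, B are collinear ∩ EB ⟂ FC]
   → B = (198/37, -255/37)
5. D_x = 6486/1369  [E, F, D are collinear ∩ BD ⟂ EF]
6. D_y = -4395/1369  [E, F, D are collinear ∩ BD ⟂ EF]
   → D = (6486/1369, -4395/1369)

B = (198/37, -255/37)
C = (4, -20/3)
D = (6486/1369, -4395/1369)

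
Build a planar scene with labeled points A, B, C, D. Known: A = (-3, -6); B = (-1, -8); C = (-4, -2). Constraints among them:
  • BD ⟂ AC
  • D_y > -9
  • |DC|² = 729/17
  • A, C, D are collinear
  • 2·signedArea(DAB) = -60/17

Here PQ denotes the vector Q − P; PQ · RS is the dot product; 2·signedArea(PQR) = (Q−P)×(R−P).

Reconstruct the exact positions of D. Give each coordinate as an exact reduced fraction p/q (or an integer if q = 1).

1. D_x = -41/17  [A, C, D are collinear ∩ BD ⟂ AC]
2. D_y = -142/17  [A, C, D are collinear ∩ BD ⟂ AC]
   → D = (-41/17, -142/17)

D = (-41/17, -142/17)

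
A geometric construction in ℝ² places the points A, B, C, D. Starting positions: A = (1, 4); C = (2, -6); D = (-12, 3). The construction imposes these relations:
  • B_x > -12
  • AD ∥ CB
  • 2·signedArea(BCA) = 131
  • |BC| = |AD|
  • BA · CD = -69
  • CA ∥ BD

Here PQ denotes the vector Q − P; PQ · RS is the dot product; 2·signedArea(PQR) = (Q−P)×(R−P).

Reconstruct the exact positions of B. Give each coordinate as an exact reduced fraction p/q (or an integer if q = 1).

1. B_x = -11  [CA ∥ BD ∩ AD ∥ CB]
2. B_y = -7  [CA ∥ BD ∩ AD ∥ CB]
   → B = (-11, -7)

B = (-11, -7)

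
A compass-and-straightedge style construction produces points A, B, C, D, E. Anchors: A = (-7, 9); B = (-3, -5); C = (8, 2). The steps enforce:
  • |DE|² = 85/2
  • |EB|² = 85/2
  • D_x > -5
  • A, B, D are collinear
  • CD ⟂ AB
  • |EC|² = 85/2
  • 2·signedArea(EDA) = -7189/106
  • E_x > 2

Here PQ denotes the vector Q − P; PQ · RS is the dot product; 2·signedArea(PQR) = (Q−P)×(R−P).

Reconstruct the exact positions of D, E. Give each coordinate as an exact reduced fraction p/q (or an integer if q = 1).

1. D_x = -213/53  [A, B, D are collinear ∩ CD ⟂ AB]
2. D_y = -76/53  [A, B, D are collinear ∩ CD ⟂ AB]
   → D = (-213/53, -76/53)
3. E_x = 5/2  [line -553/53·x + -158/53·y + 2291/106 = 0 ∩ |EC|² = 85/2]
4. E_y = -3/2  [line -553/53·x + -158/53·y + 2291/106 = 0 ∩ |EC|² = 85/2]
   → E = (5/2, -3/2)

D = (-213/53, -76/53)
E = (5/2, -3/2)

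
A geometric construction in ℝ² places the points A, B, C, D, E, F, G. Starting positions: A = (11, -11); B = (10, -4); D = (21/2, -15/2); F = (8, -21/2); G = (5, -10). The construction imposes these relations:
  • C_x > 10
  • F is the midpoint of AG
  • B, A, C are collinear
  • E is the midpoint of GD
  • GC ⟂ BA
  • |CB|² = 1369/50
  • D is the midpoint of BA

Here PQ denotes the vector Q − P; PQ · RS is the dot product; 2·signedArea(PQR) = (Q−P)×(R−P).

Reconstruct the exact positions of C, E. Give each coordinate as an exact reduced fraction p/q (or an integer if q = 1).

C = (537/50, -459/50)
E = (31/4, -35/4)

1. C_x = 537/50  [B, A, C are collinear ∩ GC ⟂ BA]
2. C_y = -459/50  [B, A, C are collinear ∩ GC ⟂ BA]
   → C = (537/50, -459/50)
3. E_x = 31/4  [E is the midpoint of GD]
4. E_y = -35/4  [E is the midpoint of GD]
   → E = (31/4, -35/4)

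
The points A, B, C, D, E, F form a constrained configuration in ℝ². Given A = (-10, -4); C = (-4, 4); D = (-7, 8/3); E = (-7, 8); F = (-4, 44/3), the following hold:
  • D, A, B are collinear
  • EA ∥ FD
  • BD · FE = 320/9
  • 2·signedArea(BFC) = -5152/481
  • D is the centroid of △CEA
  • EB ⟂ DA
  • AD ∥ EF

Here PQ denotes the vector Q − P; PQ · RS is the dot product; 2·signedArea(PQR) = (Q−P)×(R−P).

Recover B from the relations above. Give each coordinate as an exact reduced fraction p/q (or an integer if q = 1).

B = (-2407/481, 3416/481)

1. B_x = -2407/481  [D, A, B are collinear ∩ EB ⟂ DA]
2. B_y = 3416/481  [D, A, B are collinear ∩ EB ⟂ DA]
   → B = (-2407/481, 3416/481)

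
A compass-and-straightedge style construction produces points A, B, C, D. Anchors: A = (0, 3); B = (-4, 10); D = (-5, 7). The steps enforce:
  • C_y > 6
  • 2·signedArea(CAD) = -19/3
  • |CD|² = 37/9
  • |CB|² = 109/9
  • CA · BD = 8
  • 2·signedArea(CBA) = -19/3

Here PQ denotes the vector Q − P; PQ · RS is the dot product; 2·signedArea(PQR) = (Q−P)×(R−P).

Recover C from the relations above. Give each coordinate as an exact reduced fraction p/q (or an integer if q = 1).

1. C_x = -3  [2·signedArea(CBA) = -19/3 ∩ 2·signedArea(CAD) = -19/3]
2. C_y = 20/3  [2·signedArea(CBA) = -19/3 ∩ 2·signedArea(CAD) = -19/3]
   → C = (-3, 20/3)

C = (-3, 20/3)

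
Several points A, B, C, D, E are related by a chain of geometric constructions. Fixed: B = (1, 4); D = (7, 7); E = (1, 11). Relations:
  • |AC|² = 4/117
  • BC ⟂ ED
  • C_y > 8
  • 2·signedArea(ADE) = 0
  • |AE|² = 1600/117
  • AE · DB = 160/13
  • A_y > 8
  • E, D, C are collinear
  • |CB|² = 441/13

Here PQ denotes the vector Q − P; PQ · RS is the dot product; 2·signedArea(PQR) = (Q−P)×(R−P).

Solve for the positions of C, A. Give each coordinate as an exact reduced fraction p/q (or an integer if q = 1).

1. C_x = 55/13  [E, D, C are collinear ∩ BC ⟂ ED]
2. C_y = 115/13  [E, D, C are collinear ∩ BC ⟂ ED]
   → C = (55/13, 115/13)
3. A_x = 53/13  [2·signedArea(ADE) = 0 ∩ AE · DB = 160/13]
4. A_y = 349/39  [2·signedArea(ADE) = 0 ∩ AE · DB = 160/13]
   → A = (53/13, 349/39)

A = (53/13, 349/39)
C = (55/13, 115/13)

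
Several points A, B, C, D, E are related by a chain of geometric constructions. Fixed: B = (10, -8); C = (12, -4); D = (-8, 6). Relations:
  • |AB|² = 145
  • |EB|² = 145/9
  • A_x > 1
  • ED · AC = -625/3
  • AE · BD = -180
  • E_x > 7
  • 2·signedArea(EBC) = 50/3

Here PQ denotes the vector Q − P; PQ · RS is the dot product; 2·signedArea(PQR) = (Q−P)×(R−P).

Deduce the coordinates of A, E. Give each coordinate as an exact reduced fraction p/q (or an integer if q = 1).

1. E_x = 22/3  [line -4·x + 2·y + 118/3 = 0 ∩ |EB|² = 145/9]
2. E_y = -5  [line -4·x + 2·y + 118/3 = 0 ∩ |EB|² = 145/9]
   → E = (22/3, -5)
3. A_x = 2  [AE · BD = -180 ∩ ED · AC = -625/3]
4. A_y = 1  [AE · BD = -180 ∩ ED · AC = -625/3]
   → A = (2, 1)

A = (2, 1)
E = (22/3, -5)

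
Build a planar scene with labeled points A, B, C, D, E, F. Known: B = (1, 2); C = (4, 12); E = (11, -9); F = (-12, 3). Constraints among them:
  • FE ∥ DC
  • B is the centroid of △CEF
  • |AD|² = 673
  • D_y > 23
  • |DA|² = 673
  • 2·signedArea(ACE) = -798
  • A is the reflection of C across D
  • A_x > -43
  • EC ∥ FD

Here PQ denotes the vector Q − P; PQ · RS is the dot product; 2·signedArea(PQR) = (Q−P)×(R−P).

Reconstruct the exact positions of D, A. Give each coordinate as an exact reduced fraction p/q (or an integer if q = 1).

A = (-42, 36)
D = (-19, 24)

1. D_x = -19  [FE ∥ DC ∩ EC ∥ FD]
2. D_y = 24  [FE ∥ DC ∩ EC ∥ FD]
   → D = (-19, 24)
3. A_x = -42  [A is the reflection of C across D]
4. A_y = 36  [A is the reflection of C across D]
   → A = (-42, 36)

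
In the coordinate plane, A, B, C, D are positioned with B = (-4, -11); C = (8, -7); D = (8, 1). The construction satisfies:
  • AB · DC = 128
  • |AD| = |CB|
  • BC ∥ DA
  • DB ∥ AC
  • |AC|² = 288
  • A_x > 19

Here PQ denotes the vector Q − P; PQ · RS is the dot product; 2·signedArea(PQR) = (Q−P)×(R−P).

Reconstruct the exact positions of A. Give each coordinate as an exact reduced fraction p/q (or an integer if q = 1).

A = (20, 5)

1. A_x = 20  [DB ∥ AC ∩ BC ∥ DA]
2. A_y = 5  [DB ∥ AC ∩ BC ∥ DA]
   → A = (20, 5)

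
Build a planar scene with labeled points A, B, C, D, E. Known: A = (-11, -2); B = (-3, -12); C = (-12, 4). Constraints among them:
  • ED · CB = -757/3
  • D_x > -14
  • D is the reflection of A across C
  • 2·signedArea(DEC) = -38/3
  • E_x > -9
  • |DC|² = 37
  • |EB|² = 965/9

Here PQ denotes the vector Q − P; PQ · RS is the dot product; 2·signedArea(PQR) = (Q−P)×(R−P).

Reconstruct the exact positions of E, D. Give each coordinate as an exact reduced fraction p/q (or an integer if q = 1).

D = (-13, 10)
E = (-26/3, -10/3)

1. D_x = -13  [D is the reflection of A across C]
2. D_y = 10  [D is the reflection of A across C]
   → D = (-13, 10)
3. E_x = -26/3  [ED · CB = -757/3 ∩ 2·signedArea(DEC) = -38/3]
4. E_y = -10/3  [ED · CB = -757/3 ∩ 2·signedArea(DEC) = -38/3]
   → E = (-26/3, -10/3)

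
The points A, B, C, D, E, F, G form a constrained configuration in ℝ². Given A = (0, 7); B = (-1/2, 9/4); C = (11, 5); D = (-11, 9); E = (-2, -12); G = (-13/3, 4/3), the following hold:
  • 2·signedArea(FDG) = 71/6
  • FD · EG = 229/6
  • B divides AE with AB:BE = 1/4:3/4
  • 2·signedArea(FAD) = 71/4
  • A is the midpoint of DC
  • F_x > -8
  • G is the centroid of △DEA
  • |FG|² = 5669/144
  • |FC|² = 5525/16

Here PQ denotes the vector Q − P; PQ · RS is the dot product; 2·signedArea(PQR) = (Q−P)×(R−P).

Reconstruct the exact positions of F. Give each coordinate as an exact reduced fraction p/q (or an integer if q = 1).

1. F_x = -15/2  [2·signedArea(FDG) = 71/6 ∩ 2·signedArea(FAD) = 71/4]
2. F_y = 27/4  [2·signedArea(FDG) = 71/6 ∩ 2·signedArea(FAD) = 71/4]
   → F = (-15/2, 27/4)

F = (-15/2, 27/4)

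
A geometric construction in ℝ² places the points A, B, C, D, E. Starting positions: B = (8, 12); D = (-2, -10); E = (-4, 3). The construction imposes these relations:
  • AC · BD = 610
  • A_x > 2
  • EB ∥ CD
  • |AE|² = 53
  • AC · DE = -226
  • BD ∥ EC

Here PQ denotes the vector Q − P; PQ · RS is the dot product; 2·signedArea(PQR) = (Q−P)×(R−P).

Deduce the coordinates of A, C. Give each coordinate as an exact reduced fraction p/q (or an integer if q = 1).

A = (3, 1)
C = (-14, -19)

1. C_x = -14  [EB ∥ CD ∩ BD ∥ EC]
2. C_y = -19  [EB ∥ CD ∩ BD ∥ EC]
   → C = (-14, -19)
3. A_x = 3  [AC · BD = 610 ∩ AC · DE = -226]
4. A_y = 1  [AC · BD = 610 ∩ AC · DE = -226]
   → A = (3, 1)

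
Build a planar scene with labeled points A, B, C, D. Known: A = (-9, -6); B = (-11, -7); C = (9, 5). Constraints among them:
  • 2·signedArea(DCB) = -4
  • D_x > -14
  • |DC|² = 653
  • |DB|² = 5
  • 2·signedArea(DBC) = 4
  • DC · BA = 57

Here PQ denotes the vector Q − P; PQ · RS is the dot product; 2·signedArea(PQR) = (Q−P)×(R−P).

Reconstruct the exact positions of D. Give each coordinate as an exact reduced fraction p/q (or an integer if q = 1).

1. D_x = -13  [2·signedArea(DCB) = -4 ∩ DC · BA = 57]
2. D_y = -8  [2·signedArea(DCB) = -4 ∩ DC · BA = 57]
   → D = (-13, -8)

D = (-13, -8)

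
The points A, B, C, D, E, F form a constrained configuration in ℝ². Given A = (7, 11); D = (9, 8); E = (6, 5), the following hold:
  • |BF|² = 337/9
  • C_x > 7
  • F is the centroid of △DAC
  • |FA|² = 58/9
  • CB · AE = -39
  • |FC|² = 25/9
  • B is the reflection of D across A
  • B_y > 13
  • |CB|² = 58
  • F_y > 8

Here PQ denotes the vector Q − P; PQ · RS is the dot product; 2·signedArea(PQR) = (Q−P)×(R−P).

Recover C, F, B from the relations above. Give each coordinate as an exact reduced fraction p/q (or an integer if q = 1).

1. B_x = 5  [B is the reflection of D across A]
2. B_y = 14  [B is the reflection of D across A]
   → B = (5, 14)
3. C_x = 8  [line 1·x + 6·y + -50 = 0 ∩ |CB|² = 58]
4. C_y = 7  [line 1·x + 6·y + -50 = 0 ∩ |CB|² = 58]
   → C = (8, 7)
5. F_x = 8  [F is the centroid of △DAC]
6. F_y = 26/3  [F is the centroid of △DAC]
   → F = (8, 26/3)

B = (5, 14)
C = (8, 7)
F = (8, 26/3)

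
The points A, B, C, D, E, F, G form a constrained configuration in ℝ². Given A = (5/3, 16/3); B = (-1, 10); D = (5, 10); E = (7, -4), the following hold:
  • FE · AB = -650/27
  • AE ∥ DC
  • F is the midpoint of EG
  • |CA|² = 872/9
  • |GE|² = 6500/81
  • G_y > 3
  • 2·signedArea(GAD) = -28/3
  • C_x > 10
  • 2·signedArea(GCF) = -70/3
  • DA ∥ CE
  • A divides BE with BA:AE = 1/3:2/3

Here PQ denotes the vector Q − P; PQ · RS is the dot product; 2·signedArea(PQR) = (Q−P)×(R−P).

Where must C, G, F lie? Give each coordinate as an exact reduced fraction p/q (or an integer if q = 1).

C = (31/3, 2/3)
F = (43/9, -1/9)
G = (23/9, 34/9)

1. C_x = 31/3  [DA ∥ CE ∩ AE ∥ DC]
2. C_y = 2/3  [DA ∥ CE ∩ AE ∥ DC]
   → C = (31/3, 2/3)
3. G_x = 23/9  [line -14/3·x + 10/3·y + -2/3 = 0 ∩ |GE|² = 6500/81]
4. G_y = 34/9  [line -14/3·x + 10/3·y + -2/3 = 0 ∩ |GE|² = 6500/81]
   → G = (23/9, 34/9)
5. F_x = 43/9  [F is the midpoint of EG]
6. F_y = -1/9  [F is the midpoint of EG]
   → F = (43/9, -1/9)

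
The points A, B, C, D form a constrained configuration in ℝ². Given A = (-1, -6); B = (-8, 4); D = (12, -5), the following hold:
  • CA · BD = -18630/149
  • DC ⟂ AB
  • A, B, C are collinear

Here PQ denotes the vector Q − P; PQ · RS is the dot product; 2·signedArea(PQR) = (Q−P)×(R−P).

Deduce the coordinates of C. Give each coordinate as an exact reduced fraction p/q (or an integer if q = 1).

1. C_x = 418/149  [A, B, C are collinear ∩ DC ⟂ AB]
2. C_y = -1704/149  [A, B, C are collinear ∩ DC ⟂ AB]
   → C = (418/149, -1704/149)

C = (418/149, -1704/149)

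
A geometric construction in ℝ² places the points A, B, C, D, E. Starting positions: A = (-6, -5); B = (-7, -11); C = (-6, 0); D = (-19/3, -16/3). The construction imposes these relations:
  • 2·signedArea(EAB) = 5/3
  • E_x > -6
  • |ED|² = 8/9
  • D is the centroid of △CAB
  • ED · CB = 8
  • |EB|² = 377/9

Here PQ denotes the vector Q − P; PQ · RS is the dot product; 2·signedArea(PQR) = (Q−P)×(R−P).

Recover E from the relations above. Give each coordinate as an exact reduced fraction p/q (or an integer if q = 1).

E = (-17/3, -14/3)

1. E_x = -17/3  [2·signedArea(EAB) = 5/3 ∩ ED · CB = 8]
2. E_y = -14/3  [2·signedArea(EAB) = 5/3 ∩ ED · CB = 8]
   → E = (-17/3, -14/3)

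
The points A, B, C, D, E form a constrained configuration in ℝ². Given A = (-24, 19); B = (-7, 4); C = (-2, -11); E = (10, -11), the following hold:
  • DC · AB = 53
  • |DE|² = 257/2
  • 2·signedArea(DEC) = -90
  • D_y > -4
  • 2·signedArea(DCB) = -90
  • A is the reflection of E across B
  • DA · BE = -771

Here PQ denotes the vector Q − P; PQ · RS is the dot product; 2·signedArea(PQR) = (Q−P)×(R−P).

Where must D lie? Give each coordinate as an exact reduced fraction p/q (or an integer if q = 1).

1. D_x = 3/2  [DA · BE = -771 ∩ 2·signedArea(DCB) = -90]
2. D_y = -7/2  [DA · BE = -771 ∩ 2·signedArea(DCB) = -90]
   → D = (3/2, -7/2)

D = (3/2, -7/2)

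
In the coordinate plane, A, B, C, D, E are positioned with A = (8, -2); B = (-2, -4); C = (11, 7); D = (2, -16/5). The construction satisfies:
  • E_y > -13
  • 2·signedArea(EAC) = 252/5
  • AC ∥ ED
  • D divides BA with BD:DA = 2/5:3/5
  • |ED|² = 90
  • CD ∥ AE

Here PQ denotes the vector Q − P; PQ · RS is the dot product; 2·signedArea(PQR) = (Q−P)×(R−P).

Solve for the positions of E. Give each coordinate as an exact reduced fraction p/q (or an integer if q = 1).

E = (-1, -61/5)

1. E_x = -1  [AC ∥ ED ∩ CD ∥ AE]
2. E_y = -61/5  [AC ∥ ED ∩ CD ∥ AE]
   → E = (-1, -61/5)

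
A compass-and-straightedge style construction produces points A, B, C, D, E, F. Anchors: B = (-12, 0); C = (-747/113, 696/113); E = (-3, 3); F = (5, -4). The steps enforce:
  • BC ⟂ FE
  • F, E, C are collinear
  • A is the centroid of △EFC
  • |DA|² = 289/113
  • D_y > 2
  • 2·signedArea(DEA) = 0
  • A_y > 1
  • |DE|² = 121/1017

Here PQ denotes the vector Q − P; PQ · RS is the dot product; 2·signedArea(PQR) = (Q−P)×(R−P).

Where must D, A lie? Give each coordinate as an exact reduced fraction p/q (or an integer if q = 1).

A = (-521/339, 583/339)
D = (-929/339, 940/339)

1. A_x = -521/339  [A is the centroid of △EFC]
2. A_y = 583/339  [A is the centroid of △EFC]
   → A = (-521/339, 583/339)
3. D_x = -929/339  [line 434/339·x + 496/339·y + -62/113 = 0 ∩ |DA|² = 289/113]
4. D_y = 940/339  [line 434/339·x + 496/339·y + -62/113 = 0 ∩ |DA|² = 289/113]
   → D = (-929/339, 940/339)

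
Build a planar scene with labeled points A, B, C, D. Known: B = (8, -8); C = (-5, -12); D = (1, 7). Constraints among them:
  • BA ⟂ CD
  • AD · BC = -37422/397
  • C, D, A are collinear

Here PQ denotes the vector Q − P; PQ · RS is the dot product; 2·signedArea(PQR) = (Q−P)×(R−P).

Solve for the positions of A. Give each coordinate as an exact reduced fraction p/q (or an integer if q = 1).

1. A_x = -1061/397  [C, D, A are collinear ∩ BA ⟂ CD]
2. A_y = -1838/397  [C, D, A are collinear ∩ BA ⟂ CD]
   → A = (-1061/397, -1838/397)

A = (-1061/397, -1838/397)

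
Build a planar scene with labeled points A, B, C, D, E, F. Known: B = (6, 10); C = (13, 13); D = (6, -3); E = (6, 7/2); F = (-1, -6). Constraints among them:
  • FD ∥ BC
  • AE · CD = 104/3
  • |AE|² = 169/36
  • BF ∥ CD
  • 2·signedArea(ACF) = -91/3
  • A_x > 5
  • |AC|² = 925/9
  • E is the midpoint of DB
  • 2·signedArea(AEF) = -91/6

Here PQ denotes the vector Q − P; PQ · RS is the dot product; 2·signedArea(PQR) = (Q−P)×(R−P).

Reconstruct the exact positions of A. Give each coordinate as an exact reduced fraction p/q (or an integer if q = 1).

1. A_x = 6  [AE · CD = 104/3 ∩ 2·signedArea(AEF) = -91/6]
2. A_y = 17/3  [AE · CD = 104/3 ∩ 2·signedArea(AEF) = -91/6]
   → A = (6, 17/3)

A = (6, 17/3)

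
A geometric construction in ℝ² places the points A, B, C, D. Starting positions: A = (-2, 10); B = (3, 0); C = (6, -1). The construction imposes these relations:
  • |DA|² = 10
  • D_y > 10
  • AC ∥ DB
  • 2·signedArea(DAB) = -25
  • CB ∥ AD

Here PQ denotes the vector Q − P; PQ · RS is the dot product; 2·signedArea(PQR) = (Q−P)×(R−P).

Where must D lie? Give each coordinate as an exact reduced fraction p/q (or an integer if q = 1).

D = (-5, 11)

1. D_x = -5  [AC ∥ DB ∩ CB ∥ AD]
2. D_y = 11  [AC ∥ DB ∩ CB ∥ AD]
   → D = (-5, 11)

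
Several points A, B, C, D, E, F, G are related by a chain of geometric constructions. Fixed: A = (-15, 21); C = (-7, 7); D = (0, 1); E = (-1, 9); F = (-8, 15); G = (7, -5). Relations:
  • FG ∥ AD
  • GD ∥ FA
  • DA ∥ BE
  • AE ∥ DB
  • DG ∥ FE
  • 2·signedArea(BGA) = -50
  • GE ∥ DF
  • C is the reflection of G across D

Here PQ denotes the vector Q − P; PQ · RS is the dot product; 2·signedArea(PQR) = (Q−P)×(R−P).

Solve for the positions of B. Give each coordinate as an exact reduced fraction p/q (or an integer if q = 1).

1. B_x = 14  [DA ∥ BE ∩ AE ∥ DB]
2. B_y = -11  [DA ∥ BE ∩ AE ∥ DB]
   → B = (14, -11)

B = (14, -11)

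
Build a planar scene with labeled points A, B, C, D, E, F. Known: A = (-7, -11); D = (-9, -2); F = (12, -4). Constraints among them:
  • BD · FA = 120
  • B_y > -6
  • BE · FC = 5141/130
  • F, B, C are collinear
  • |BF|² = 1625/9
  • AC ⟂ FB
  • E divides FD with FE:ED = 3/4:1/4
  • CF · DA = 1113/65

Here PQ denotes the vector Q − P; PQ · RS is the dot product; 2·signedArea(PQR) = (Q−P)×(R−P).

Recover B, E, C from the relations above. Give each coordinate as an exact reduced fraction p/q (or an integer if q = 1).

1. B_x = -4/3  [line 19·x + 7·y + 65 = 0 ∩ |BF|² = 1625/9]
2. B_y = -17/3  [line 19·x + 7·y + 65 = 0 ∩ |BF|² = 1625/9]
   → B = (-4/3, -17/3)
3. E_x = -15/4  [E divides FD with FE:ED = 3/4:1/4]
4. E_y = -5/2  [E divides FD with FE:ED = 3/4:1/4]
   → E = (-15/4, -5/2)
5. C_x = -492/65  [BE · FC = 5141/130 ∩ F, B, C are collinear]
6. C_y = -419/65  [BE · FC = 5141/130 ∩ F, B, C are collinear]
   → C = (-492/65, -419/65)

B = (-4/3, -17/3)
C = (-492/65, -419/65)
E = (-15/4, -5/2)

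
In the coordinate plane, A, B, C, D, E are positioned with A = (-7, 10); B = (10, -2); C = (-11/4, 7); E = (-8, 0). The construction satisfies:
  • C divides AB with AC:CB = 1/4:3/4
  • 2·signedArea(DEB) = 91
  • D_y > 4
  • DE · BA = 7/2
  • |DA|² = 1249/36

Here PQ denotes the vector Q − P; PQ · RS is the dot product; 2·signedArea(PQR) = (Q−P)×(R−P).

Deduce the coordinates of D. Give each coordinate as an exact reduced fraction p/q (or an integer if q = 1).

D = (-9/2, 14/3)

1. D_x = -9/2  [2·signedArea(DEB) = 91 ∩ DE · BA = 7/2]
2. D_y = 14/3  [2·signedArea(DEB) = 91 ∩ DE · BA = 7/2]
   → D = (-9/2, 14/3)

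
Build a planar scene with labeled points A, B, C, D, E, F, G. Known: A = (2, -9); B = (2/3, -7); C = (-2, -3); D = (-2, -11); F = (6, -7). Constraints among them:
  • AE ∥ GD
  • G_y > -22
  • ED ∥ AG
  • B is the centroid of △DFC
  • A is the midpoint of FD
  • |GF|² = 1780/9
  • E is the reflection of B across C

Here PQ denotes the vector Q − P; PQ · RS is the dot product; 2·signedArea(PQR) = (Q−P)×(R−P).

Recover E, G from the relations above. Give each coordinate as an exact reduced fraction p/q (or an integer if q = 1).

1. E_x = -14/3  [E is the reflection of B across C]
2. E_y = 1  [E is the reflection of B across C]
   → E = (-14/3, 1)
3. G_x = 14/3  [AE ∥ GD ∩ ED ∥ AG]
4. G_y = -21  [AE ∥ GD ∩ ED ∥ AG]
   → G = (14/3, -21)

E = (-14/3, 1)
G = (14/3, -21)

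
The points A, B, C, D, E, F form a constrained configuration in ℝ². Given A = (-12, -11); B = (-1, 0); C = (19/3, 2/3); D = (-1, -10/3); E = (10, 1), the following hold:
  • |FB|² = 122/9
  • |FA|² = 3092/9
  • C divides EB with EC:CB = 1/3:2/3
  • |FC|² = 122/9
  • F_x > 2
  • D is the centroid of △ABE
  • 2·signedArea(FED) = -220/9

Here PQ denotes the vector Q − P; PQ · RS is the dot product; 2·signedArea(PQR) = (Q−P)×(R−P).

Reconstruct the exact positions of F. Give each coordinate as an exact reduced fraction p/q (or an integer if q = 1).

F = (8/3, 1/3)

1. F_x = 8/3  [line 13/3·x + -11·y + -71/9 = 0 ∩ |FB|² = 122/9]
2. F_y = 1/3  [line 13/3·x + -11·y + -71/9 = 0 ∩ |FB|² = 122/9]
   → F = (8/3, 1/3)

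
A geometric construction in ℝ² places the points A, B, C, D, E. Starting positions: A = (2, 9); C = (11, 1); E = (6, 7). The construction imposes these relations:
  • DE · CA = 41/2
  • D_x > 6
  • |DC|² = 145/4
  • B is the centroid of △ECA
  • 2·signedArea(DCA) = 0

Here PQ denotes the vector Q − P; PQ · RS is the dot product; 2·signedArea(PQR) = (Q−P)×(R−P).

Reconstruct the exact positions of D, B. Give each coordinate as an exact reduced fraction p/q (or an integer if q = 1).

1. D_x = 13/2  [2·signedArea(DCA) = 0 ∩ DE · CA = 41/2]
2. D_y = 5  [2·signedArea(DCA) = 0 ∩ DE · CA = 41/2]
   → D = (13/2, 5)
3. B_x = 19/3  [B is the centroid of △ECA]
4. B_y = 17/3  [B is the centroid of △ECA]
   → B = (19/3, 17/3)

B = (19/3, 17/3)
D = (13/2, 5)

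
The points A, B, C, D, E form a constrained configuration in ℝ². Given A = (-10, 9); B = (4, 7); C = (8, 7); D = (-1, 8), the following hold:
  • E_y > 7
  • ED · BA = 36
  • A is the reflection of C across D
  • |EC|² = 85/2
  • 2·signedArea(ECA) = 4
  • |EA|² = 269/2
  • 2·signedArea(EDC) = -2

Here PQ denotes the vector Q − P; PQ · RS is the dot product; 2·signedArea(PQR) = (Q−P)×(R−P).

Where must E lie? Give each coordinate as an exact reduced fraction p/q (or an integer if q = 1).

1. E_x = 3/2  [2·signedArea(EDC) = -2 ∩ ED · BA = 36]
2. E_y = 15/2  [2·signedArea(EDC) = -2 ∩ ED · BA = 36]
   → E = (3/2, 15/2)

E = (3/2, 15/2)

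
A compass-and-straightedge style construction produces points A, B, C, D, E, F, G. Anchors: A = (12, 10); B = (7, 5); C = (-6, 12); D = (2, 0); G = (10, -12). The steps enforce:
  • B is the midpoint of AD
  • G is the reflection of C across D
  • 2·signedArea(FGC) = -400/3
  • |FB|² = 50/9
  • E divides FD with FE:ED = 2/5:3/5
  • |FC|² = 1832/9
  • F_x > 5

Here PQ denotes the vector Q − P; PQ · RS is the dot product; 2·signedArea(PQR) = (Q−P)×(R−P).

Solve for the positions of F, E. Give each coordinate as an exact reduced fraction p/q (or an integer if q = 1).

1. F_x = 16/3  [line -24·x + -16·y + 544/3 = 0 ∩ |FC|² = 1832/9]
2. F_y = 10/3  [line -24·x + -16·y + 544/3 = 0 ∩ |FC|² = 1832/9]
   → F = (16/3, 10/3)
3. E_x = 4  [E divides FD with FE:ED = 2/5:3/5]
4. E_y = 2  [E divides FD with FE:ED = 2/5:3/5]
   → E = (4, 2)

E = (4, 2)
F = (16/3, 10/3)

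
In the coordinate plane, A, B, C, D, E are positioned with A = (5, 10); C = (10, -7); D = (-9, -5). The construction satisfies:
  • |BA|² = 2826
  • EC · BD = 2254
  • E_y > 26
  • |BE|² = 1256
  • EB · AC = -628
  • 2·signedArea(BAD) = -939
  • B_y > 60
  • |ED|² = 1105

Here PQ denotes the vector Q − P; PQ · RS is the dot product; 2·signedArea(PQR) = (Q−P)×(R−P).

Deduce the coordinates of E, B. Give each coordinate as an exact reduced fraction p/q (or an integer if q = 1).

1. B_x = -10  [line 15·x + -14·y + 1004 = 0 ∩ |BA|² = 2826]
2. B_y = 61  [line 15·x + -14·y + 1004 = 0 ∩ |BA|² = 2826]
   → B = (-10, 61)
3. E_x = 0  [EC · BD = 2254 ∩ EB · AC = -628]
4. E_y = 27  [EC · BD = 2254 ∩ EB · AC = -628]
   → E = (0, 27)

B = (-10, 61)
E = (0, 27)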